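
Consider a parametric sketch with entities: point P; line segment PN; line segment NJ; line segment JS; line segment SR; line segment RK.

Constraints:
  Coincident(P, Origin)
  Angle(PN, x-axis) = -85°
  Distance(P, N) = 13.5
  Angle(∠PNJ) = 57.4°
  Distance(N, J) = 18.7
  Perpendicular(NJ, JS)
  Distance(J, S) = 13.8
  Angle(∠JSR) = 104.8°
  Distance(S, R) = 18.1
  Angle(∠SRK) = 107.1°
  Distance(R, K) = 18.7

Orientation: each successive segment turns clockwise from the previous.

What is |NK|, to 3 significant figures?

9.05

P is at the origin; PN runs at -85.0° with length 13.5, so N = (1.18, -13.4). ∠PNJ = 57.4° gives NJ at 152° from the x-axis; with |NJ| = 18.7, J = (-15.4, -4.78). NJ ⟂ JS, so JS runs at 62.4°; with |JS| = 13.8, S = (-9.00, 7.44). ∠JSR = 104.8° gives SR at -12.8° from the x-axis; with |SR| = 18.1, R = (8.65, 3.43). ∠SRK = 107.1° gives RK at -85.7° from the x-axis; with |RK| = 18.7, K = (10.1, -15.2). Then |NK| = |K − N| = 9.05.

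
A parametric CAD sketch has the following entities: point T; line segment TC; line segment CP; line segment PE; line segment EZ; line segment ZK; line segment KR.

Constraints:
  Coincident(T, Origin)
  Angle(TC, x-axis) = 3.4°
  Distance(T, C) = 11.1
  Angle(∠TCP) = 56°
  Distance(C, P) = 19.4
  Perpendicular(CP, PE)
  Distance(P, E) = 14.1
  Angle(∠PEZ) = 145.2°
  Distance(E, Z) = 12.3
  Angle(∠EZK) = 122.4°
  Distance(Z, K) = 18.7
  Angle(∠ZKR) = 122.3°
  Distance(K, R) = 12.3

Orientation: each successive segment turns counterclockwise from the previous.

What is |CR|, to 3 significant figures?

17.8

∠EZK = 122.4° gives ZK at -50.2° from the x-axis; with |ZK| = 18.7, K = (-3.69, -18.6). ∠ZKR = 122.3° gives KR at 7.50° from the x-axis; with |KR| = 12.3, R = (8.50, -17.0). Then |CR| = |R − C| = 17.8.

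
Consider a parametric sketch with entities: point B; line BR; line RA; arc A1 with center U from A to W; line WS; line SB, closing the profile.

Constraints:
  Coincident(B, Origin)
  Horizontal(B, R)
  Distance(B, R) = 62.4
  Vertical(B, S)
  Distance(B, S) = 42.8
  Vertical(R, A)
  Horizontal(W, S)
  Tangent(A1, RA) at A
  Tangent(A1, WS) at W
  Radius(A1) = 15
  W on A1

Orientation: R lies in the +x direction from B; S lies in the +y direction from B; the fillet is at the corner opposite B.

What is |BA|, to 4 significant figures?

68.31

B is at the origin; B and R share the same y with |BR| = 62.4 and R on the +x side, so R = (62.40, 0.000). B and S share the same x with |BS| = 42.8 and S on the +y side, so S = (0.000, 42.80). The virtual corner opposite B is at (62.40, 42.80). Since A1 is tangent to RA there, UA ⟂ RA and the tangent condition forces UW to be normal to WS, with radius 15.0, so the center U sits 15.0 in from both sides at U = (47.40, 27.80). That places the tangent points at A = (62.40, 27.80) on RA and W = (47.40, 42.80) on WS. Then |BA| = |A − B| = 68.31.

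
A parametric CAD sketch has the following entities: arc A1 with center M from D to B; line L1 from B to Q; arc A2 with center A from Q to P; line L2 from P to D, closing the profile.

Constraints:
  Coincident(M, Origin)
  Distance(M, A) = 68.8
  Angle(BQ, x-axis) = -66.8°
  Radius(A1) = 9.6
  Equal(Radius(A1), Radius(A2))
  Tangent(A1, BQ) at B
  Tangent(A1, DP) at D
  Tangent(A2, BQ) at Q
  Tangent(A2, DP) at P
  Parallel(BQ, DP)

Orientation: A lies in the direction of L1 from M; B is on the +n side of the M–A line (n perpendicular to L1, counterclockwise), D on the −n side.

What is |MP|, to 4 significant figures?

69.47

Tangency of A1 to both parallel lines with radius 9.6 puts B and D at M ± 9.6·n: B = (8.824, 3.782), D = (-8.824, -3.782). Equal radii place Q and P the same way about A: Q = A + 9.6·n = (35.93, -59.45), P = A − 9.6·n = (18.28, -67.02). Then |MP| = |P − M| = 69.47.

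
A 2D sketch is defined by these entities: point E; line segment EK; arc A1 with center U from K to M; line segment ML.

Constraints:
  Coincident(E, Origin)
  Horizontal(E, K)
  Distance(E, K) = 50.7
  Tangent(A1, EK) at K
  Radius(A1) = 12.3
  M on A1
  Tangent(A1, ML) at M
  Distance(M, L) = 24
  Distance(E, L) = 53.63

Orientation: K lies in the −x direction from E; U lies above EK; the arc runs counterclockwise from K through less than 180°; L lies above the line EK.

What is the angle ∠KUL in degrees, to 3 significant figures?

155°

E is at the origin; E and K share the same y with |EK| = 50.7 and K on the −x side, so K = (-50.7, 0.00). Tangency of A1 to EK means the radius UK is perpendicular to EK, so U = K + (0, 12.3) = (-50.7, 12.3). Since UM ⟂ ML (tangency), |UL| = √(12.3² + 24.0²) = 27.0 regardless of where M sits on A1. So L lies on both circle(E, 53.63) and circle(U, 27.0); the above-EK intersection is L = (-39.1, 36.7). M is the foot of the tangent from L: M = (-38.4, 12.7).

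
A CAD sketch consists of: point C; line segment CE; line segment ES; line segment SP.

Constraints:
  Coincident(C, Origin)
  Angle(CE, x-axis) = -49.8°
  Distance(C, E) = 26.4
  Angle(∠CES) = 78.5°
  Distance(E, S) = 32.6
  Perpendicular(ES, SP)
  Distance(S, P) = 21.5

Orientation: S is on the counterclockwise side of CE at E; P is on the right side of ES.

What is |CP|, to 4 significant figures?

54.69

C is at the origin; CE runs at -49.8° with length 26.4, so E = 26.4·(cos -49.8°, sin -49.8°) = (17.04, -20.16). ∠CES = 78.5°, so ES runs at -49.8° + (180° − 78.5°) = 51.70° from the x-axis; with |ES| = 32.6, S = E + 32.6·(cos 51.70°, sin 51.70°) = (37.24, 5.419). ES is perpendicular to SP; with |SP| = 21.5 on the right of ES, P = S + 21.5·(0.7848, -0.6198) = (54.12, -7.906). Then |CP| = |P − C| = 54.69.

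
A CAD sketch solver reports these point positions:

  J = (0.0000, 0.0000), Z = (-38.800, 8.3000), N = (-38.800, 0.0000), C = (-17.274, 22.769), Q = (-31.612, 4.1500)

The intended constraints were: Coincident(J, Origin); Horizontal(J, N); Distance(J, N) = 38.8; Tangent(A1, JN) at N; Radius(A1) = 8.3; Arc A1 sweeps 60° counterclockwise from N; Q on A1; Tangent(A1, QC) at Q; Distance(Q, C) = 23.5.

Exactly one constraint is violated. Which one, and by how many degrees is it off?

Tangent(A1, QC) at Q — off by 7.60°.

J = (0.00, 0.00) ✓; J.y = 0.00, N.y = 0.00 ✓; |JN| = 38.80 ✓; ∠(ZN, NJ) = 90.00° ✓; |ZN| = 8.300 ✓; bearing(Z→Q) − bearing(Z→N) = 60.00° ✓; |ZQ| = 8.300 ✓; ∠(ZQ, QC) = 97.60° ✗; |QC| = 23.50 ✓.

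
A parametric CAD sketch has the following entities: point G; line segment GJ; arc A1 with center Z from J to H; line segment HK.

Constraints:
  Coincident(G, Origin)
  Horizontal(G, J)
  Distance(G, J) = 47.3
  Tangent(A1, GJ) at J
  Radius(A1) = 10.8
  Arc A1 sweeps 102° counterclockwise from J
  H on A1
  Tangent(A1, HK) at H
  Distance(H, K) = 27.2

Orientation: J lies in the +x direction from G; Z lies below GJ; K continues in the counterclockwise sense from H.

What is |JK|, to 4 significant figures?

39.95

G is at the origin; GJ is horizontal with |GJ| = 47.3 and J on the +x side, so J = (47.30, 0.000). The tangent condition forces ZJ to be normal to GJ, so Z = J + (0, -10.8) = (47.30, -10.80). On A1, J sits at bearing 90° from Z; a 102° counterclockwise sweep puts H at bearing 192°, so H = Z + 10.8·(cos 192°, sin 192°) = (36.74, -13.05). A1 meets HK tangentially, so ZH is at right angles to HK, so HK runs along (−sin 192°, cos 192°); with |HK| = 27.2, K = (42.39, -39.65). Then |JK| = |K − J| = 39.95.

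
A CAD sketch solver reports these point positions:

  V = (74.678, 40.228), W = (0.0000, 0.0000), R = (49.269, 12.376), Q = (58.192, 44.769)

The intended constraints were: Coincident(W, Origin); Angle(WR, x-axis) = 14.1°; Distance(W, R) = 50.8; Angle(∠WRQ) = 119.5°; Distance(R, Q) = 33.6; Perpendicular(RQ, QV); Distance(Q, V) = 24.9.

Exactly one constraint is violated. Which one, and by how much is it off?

Distance(Q, V) = 24.9 — off by 7.80.

W = (0.00, 0.00) ✓; WR at 14.10° ✓; |WR| = 50.80 ✓; ∠WRQ = 119.5° ✓; |RQ| = 33.60 ✓; ∠(RQ, QV) = 90.00° ✓; |QV| = 17.10 ✗.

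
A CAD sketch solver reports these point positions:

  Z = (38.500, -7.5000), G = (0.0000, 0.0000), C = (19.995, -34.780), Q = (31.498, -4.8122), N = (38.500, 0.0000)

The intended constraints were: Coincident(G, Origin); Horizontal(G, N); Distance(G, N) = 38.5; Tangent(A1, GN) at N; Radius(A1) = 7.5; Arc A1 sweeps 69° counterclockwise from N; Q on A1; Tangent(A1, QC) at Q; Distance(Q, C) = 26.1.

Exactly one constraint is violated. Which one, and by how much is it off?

Distance(Q, C) = 26.1 — off by 6.00.

G = (0.00, 0.00) ✓; G.y = 0.00, N.y = 0.00 ✓; |GN| = 38.50 ✓; ∠(ZN, NG) = 90.00° ✓; |ZN| = 7.500 ✓; bearing(Z→Q) − bearing(Z→N) = 69.00° ✓; |ZQ| = 7.500 ✓; ∠(ZQ, QC) = 90.00° ✓; |QC| = 32.10 ✗.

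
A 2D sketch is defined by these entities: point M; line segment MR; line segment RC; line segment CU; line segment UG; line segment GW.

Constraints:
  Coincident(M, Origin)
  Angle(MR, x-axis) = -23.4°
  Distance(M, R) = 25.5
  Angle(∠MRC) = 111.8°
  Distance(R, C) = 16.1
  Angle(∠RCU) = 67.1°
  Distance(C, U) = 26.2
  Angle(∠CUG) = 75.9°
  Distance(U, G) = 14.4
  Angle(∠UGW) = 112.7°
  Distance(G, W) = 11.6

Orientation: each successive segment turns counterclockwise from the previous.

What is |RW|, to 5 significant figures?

5.0332

∠CUG = 75.9° gives UG at -98.200° from the x-axis; with |UG| = 14.4, G = (8.5325, -3.0937). ∠UGW = 112.7° gives GW at -30.900° from the x-axis; with |GW| = 11.6, W = (18.486, -9.0508). Then |RW| = |W − R| = 5.0332.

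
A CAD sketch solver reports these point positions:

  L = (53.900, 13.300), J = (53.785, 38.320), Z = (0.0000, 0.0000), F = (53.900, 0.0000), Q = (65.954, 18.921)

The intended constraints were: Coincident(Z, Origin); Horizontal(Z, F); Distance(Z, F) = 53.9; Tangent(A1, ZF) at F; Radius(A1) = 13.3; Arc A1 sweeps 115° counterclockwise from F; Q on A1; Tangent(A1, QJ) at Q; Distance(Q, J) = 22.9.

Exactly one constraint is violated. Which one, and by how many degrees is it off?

Tangent(A1, QJ) at Q — off by 7.10°.

Z = (0.00, 0.00) ✓; Z.y = 0.00, F.y = 0.00 ✓; |ZF| = 53.90 ✓; ∠(LF, FZ) = 90.00° ✓; |LF| = 13.30 ✓; bearing(L→Q) − bearing(L→F) = 115.0° ✓; |LQ| = 13.30 ✓; ∠(LQ, QJ) = 82.90° ✗; |QJ| = 22.90 ✓.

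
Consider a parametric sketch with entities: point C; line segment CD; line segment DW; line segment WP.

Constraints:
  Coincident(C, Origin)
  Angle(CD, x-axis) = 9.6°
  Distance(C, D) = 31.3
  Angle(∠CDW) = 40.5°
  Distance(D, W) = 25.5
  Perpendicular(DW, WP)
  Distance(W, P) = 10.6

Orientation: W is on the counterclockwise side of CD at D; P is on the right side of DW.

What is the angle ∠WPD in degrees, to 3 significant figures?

67.4°

C is at the origin; CD runs at 9.6° with length 31.3, so D = 31.3·(cos 9.6°, sin 9.6°) = (30.9, 5.22). ∠CDW = 40.5°, so DW runs at 9.6° + (180° − 40.5°) = 149° from the x-axis; with |DW| = 25.5, W = D + 25.5·(cos 149°, sin 149°) = (8.98, 18.3). DW ⟂ WP; with |WP| = 10.6 on the right of DW, P = W + 10.6·(0.514, 0.858) = (14.4, 27.4). Then cos ∠WPD = PW·PD / (|PW||PD|), giving 67.4°.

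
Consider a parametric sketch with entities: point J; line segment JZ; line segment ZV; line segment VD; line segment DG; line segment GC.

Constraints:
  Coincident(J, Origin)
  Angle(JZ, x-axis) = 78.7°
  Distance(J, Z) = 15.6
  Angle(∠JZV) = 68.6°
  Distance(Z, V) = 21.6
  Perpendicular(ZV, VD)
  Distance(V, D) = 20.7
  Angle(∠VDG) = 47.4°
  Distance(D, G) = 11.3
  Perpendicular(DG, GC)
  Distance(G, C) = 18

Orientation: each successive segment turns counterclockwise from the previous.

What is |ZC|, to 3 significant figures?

25.5

J is at the origin; JZ runs at 78.7° with length 15.6, so Z = (3.06, 15.3). ∠JZV = 68.6° gives ZV at -170° from the x-axis; with |ZV| = 21.6, V = (-18.2, 11.5). The perpendicularity gives VD at right angles to ZV, so VD runs at -79.9°; with |VD| = 20.7, D = (-14.6, -8.87). ∠VDG = 47.4° gives DG at 52.7° from the x-axis; with |DG| = 11.3, G = (-7.73, 0.119). DG ⟂ GC, so GC runs at 143°; with |GC| = 18.0, C = (-22.0, 11.0). Then |ZC| = |C − Z| = 25.5.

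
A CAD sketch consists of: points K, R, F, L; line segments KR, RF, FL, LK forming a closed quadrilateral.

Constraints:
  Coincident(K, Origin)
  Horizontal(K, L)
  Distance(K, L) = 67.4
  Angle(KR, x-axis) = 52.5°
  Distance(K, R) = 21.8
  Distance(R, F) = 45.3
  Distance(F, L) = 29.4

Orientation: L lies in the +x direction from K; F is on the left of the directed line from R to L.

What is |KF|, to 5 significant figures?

63.684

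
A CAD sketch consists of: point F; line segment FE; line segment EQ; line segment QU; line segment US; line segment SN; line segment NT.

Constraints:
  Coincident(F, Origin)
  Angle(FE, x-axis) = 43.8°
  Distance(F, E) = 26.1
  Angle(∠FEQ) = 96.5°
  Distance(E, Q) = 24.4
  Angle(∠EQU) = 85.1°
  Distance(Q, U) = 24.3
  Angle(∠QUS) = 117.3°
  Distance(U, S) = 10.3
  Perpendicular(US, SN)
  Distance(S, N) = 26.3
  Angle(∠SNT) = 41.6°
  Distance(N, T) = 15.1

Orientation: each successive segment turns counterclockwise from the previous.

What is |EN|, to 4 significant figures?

4.725

F is at the origin; FE runs at 43.8° with length 26.1, so E = (18.84, 18.06). ∠FEQ = 96.5° gives EQ at 127.3° from the x-axis; with |EQ| = 24.4, Q = (4.052, 37.47). ∠EQU = 85.1° gives QU at -137.8° from the x-axis; with |QU| = 24.3, U = (-13.95, 21.15). ∠QUS = 117.3° gives US at -75.10° from the x-axis; with |US| = 10.3, S = (-11.30, 11.20). The perpendicularity gives SN at right angles to US, so SN runs at 14.90°; with |SN| = 26.3, N = (14.11, 17.96). Then |EN| = |N − E| = 4.725.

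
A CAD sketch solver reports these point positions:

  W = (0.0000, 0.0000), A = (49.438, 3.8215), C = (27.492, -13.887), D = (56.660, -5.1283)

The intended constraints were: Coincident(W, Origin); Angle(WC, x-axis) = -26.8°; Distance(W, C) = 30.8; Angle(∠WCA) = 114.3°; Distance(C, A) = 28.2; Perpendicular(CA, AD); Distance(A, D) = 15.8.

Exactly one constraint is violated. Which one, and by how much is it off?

Distance(A, D) = 15.8 — off by 4.30.

W = (0.00, 0.00) ✓; WC at -26.80° ✓; |WC| = 30.80 ✓; ∠WCA = 114.3° ✓; |CA| = 28.20 ✓; ∠(CA, AD) = 90.00° ✓; |AD| = 11.50 ✗.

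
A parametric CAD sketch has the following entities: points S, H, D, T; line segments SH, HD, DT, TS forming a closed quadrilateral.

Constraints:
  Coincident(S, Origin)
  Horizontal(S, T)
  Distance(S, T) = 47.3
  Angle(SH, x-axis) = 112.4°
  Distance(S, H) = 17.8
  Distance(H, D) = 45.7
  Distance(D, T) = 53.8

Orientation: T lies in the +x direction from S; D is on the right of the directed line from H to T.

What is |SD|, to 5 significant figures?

28.507

S is at the origin; ST is horizontal with |ST| = 47.3 and T in +x, so T = (47.3, 0). SH runs at 112.4° with |SH| = 17.8, so H = (-6.7831, 16.457). D is determined by |HD| = 45.7 and |DT| = 53.8 together: it lies at the intersection of circle(H, 45.7) and circle(T, 53.8). With |HT| = 56.531, the foot of the radical line on HT is 21.137 from H and the perpendicular offset is √(45.7² − 21.137²) = 40.518. Taking the right-of-HT solution: D = (1.6437, -28.459).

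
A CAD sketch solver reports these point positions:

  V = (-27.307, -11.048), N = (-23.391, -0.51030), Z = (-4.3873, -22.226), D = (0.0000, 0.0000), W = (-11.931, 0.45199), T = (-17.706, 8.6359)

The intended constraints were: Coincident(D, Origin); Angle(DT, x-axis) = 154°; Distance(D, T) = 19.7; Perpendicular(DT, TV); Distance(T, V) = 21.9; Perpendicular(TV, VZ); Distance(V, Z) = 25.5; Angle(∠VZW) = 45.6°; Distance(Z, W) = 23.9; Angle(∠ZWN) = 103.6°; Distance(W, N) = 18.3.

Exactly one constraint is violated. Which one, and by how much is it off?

Distance(W, N) = 18.3 — off by 6.80.

D = (0.00, 0.00) ✓; DT at 154.0° ✓; |DT| = 19.70 ✓; ∠(DT, TV) = 90.00° ✓; |TV| = 21.90 ✓; ∠(TV, VZ) = 90.00° ✓; |VZ| = 25.50 ✓; ∠VZW = 45.60° ✓; |ZW| = 23.90 ✓; ∠ZWN = 103.6° ✓; |WN| = 11.50 ✗.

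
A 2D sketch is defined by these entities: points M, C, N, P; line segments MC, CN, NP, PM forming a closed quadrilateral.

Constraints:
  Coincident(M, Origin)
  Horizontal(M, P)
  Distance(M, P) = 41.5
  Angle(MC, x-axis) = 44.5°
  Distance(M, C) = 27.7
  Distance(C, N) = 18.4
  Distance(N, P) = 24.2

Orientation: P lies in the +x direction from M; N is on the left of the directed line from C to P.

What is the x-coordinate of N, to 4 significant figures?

37.61

M is at the origin; MP is horizontal with |MP| = 41.5 and P in +x, so P = (41.5, 0). MC runs at 44.5° with |MC| = 27.7, so C = (19.76, 19.42). N is determined by |CN| = 18.4 and |NP| = 24.2 together: it lies at the intersection of circle(C, 18.4) and circle(P, 24.2). With |CP| = 29.15, the foot of the radical line on CP is 10.34 from C and the perpendicular offset is √(18.4² − 10.34²) = 15.22. Taking the left-of-CP solution: N = (37.61, 23.88).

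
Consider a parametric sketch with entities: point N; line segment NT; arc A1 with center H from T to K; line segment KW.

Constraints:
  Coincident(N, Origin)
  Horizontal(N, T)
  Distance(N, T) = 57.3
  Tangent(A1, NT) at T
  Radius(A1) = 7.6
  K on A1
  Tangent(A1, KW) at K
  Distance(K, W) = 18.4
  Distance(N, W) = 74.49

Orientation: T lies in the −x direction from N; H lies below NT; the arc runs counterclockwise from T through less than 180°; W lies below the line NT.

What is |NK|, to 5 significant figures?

64.527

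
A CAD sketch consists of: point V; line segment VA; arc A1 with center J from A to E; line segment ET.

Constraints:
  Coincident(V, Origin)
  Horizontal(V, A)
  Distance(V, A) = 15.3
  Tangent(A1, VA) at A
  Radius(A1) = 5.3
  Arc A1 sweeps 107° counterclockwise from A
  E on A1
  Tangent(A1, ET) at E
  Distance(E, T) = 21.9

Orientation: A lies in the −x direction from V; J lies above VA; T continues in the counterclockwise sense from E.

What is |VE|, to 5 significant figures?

12.313

A1 meets VA tangentially, so JA is at right angles to VA, so J = A + (0, 5.3) = (-15.300, 5.3000). On A1, A sits at bearing -90° from J; a 107° counterclockwise sweep puts E at bearing 17°, so E = J + 5.3·(cos 17°, sin 17°) = (-10.232, 6.8496). Then |VE| = |E − V| = 12.313.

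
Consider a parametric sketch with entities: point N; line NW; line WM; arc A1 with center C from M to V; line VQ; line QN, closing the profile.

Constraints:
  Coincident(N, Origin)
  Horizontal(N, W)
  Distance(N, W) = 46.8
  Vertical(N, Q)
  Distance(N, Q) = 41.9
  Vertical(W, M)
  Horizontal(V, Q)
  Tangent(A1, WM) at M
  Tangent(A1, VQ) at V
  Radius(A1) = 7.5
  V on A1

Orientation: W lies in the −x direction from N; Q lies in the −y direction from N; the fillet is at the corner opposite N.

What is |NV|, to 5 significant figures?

57.446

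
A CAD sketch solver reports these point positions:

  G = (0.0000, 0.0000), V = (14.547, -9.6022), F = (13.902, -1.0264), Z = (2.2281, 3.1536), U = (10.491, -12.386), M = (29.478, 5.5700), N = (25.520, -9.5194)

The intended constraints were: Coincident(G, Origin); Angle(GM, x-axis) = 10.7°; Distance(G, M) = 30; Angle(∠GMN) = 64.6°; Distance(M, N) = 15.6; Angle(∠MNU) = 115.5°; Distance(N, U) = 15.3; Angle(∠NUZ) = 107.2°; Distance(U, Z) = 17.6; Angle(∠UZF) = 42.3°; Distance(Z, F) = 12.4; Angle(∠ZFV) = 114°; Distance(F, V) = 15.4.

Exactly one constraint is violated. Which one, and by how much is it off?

Distance(F, V) = 15.4 — off by 6.80.

G = (0.00, 0.00) ✓; GM at 10.70° ✓; |GM| = 30.00 ✓; ∠GMN = 64.60° ✓; |MN| = 15.60 ✓; ∠MNU = 115.5° ✓; |NU| = 15.30 ✓; ∠NUZ = 107.2° ✓; |UZ| = 17.60 ✓; ∠UZF = 42.30° ✓; |ZF| = 12.40 ✓; ∠ZFV = 114.0° ✓; |FV| = 8.600 ✗.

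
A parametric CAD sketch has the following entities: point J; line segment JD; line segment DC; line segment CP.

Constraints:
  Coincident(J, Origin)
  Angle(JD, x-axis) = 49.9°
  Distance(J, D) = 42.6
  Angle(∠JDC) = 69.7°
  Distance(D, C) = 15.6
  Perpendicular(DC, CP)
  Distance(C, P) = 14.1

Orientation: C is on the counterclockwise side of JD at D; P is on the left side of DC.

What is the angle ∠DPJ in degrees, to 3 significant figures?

130°

J is at the origin; JD runs at 49.9° with length 42.6, so D = 42.6·(cos 49.9°, sin 49.9°) = (27.4, 32.6). ∠JDC = 69.7°, so DC runs at 49.9° + (180° − 69.7°) = 160° from the x-axis; with |DC| = 15.6, C = D + 15.6·(cos 160°, sin 160°) = (12.8, 37.9). DC is perpendicular to CP; with |CP| = 14.1 on the left of DC, P = C + 14.1·(-0.339, -0.941) = (7.99, 24.6). Then cos ∠DPJ = PD·PJ / (|PD||PJ|), giving 130°.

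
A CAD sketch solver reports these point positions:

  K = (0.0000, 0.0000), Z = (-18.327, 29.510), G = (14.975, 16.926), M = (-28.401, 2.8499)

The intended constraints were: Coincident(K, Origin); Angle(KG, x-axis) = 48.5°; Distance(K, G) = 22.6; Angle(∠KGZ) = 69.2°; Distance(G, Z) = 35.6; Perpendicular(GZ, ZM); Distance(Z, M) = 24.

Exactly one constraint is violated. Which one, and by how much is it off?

Distance(Z, M) = 24 — off by 4.50.

K = (0.00, 0.00) ✓; KG at 48.50° ✓; |KG| = 22.60 ✓; ∠KGZ = 69.20° ✓; |GZ| = 35.60 ✓; ∠(GZ, ZM) = 90.00° ✓; |ZM| = 28.50 ✗.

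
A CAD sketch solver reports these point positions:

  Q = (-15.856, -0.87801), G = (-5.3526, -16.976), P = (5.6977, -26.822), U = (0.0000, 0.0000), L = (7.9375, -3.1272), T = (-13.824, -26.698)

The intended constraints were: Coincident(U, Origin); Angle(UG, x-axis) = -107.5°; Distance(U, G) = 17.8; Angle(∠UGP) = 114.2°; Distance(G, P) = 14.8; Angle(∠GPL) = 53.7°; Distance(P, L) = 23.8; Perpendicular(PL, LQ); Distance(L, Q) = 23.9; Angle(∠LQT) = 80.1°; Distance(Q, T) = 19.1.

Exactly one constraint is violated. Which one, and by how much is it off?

Distance(Q, T) = 19.1 — off by 6.80.

U = (0.00, 0.00) ✓; UG at -107.5° ✓; |UG| = 17.80 ✓; ∠UGP = 114.2° ✓; |GP| = 14.80 ✓; ∠GPL = 53.70° ✓; |PL| = 23.80 ✓; ∠(PL, LQ) = 90.00° ✓; |LQ| = 23.90 ✓; ∠LQT = 80.10° ✓; |QT| = 25.90 ✗.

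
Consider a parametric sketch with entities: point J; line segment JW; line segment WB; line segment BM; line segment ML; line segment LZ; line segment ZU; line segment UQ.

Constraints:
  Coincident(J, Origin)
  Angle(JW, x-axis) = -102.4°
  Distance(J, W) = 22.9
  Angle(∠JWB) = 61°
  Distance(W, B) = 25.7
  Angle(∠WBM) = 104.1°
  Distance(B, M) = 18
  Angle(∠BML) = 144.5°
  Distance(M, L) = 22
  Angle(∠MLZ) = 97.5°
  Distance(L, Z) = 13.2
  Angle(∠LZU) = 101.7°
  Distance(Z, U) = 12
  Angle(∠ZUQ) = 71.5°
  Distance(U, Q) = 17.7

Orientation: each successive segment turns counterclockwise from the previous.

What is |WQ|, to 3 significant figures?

39.2

J is at the origin; JW runs at -102.4° with length 22.9, so W = (-4.92, -22.4). ∠JWB = 61.0° gives WB at 16.6° from the x-axis; with |WB| = 25.7, B = (19.7, -15.0). ∠WBM = 104.1° gives BM at 92.5° from the x-axis; with |BM| = 18.0, M = (18.9, 2.96). ∠BML = 144.5° gives ML at 128° from the x-axis; with |ML| = 22.0, L = (5.38, 20.3). ∠MLZ = 97.5° gives LZ at -150° from the x-axis; with |LZ| = 13.2, Z = (-5.99, 13.6). ∠LZU = 101.7° gives ZU at -71.2° from the x-axis; with |ZU| = 12.0, U = (-2.12, 2.24). ∠ZUQ = 71.5° gives UQ at 37.3° from the x-axis; with |UQ| = 17.7, Q = (12.0, 13.0). Then |WQ| = |Q − W| = 39.2.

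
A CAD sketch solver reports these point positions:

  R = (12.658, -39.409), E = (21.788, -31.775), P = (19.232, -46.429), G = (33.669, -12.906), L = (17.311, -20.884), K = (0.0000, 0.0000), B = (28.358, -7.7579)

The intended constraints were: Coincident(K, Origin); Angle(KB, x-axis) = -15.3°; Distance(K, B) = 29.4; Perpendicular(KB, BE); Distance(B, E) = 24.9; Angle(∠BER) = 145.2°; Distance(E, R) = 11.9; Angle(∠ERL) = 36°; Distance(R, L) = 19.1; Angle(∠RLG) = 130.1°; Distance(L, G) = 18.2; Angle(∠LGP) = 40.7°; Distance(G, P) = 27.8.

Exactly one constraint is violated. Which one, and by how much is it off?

Distance(G, P) = 27.8 — off by 8.70.

K = (0.00, 0.00) ✓; KB at -15.30° ✓; |KB| = 29.40 ✓; ∠(KB, BE) = 90.00° ✓; |BE| = 24.90 ✓; ∠BER = 145.2° ✓; |ER| = 11.90 ✓; ∠ERL = 36.00° ✓; |RL| = 19.10 ✓; ∠RLG = 130.1° ✓; |LG| = 18.20 ✓; ∠LGP = 40.70° ✓; |GP| = 36.50 ✗.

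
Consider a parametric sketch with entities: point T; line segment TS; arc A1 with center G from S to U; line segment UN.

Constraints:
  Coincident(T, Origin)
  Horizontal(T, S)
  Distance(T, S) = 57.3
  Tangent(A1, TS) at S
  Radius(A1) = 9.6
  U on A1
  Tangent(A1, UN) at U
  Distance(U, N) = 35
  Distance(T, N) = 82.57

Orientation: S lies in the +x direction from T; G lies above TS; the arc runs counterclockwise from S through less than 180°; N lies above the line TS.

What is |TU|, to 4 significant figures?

67.42

Checks: |GU| = 9.600 ✓; ∠(GU, UN) = 90.00° ✓; |UN| = 35.00 ✓; |TN| = 82.57 ✓.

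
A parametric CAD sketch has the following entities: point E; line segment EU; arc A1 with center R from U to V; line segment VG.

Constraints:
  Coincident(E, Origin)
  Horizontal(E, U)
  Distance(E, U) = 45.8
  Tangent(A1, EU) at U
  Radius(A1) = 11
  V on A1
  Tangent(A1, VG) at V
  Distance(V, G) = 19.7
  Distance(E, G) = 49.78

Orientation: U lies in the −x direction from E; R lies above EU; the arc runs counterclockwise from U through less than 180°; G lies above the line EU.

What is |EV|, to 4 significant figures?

37.17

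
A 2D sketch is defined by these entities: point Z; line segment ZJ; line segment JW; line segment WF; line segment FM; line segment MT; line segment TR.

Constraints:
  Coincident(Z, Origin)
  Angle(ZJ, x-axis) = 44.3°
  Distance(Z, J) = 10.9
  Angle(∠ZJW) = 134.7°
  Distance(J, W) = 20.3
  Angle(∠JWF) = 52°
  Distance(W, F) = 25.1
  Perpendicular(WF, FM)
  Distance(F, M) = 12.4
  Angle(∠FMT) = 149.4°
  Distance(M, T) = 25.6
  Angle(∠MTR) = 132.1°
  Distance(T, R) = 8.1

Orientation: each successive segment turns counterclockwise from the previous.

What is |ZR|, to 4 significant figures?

26.85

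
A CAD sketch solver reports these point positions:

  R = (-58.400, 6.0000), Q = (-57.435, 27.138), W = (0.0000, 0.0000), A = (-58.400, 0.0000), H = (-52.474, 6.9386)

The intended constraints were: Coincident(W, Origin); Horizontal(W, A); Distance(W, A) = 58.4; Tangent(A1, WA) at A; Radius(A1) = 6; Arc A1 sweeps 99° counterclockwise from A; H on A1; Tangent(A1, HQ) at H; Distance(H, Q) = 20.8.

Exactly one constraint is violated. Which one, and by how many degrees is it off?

Tangent(A1, HQ) at H — off by 4.80°.

W = (0.00, 0.00) ✓; W.y = 0.00, A.y = 0.00 ✓; |WA| = 58.40 ✓; ∠(RA, AW) = 90.00° ✓; |RA| = 6.000 ✓; bearing(R→H) − bearing(R→A) = 99.00° ✓; |RH| = 6.000 ✓; ∠(RH, HQ) = 85.20° ✗; |HQ| = 20.80 ✓.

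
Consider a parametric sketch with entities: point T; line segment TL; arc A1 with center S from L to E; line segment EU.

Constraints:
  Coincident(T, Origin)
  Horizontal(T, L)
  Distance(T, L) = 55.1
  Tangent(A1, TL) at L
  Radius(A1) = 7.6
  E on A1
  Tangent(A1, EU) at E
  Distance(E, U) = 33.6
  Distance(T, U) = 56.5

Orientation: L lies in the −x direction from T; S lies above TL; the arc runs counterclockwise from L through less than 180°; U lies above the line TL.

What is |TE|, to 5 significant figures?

48.041

Checks: |SE| = 7.600 ✓; ∠(SE, EU) = 90.00° ✓; |EU| = 33.60 ✓; |TU| = 56.50 ✓.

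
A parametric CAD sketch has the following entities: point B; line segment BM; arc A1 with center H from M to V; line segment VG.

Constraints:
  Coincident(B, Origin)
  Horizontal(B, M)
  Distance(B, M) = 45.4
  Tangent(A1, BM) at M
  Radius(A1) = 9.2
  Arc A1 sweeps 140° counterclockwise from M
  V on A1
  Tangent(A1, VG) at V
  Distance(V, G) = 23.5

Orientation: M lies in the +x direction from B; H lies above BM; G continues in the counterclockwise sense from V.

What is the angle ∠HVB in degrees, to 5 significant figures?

32.430°

B is at the origin; BM is horizontal with |BM| = 45.4 and M on the +x side, so M = (45.400, 0.0000). Tangency of A1 to BM means the radius HM is perpendicular to BM, so H = M + (0, 9.2) = (45.400, 9.2000). On A1, M sits at bearing -90° from H; a 140° counterclockwise sweep puts V at bearing 50°, so V = H + 9.2·(cos 50°, sin 50°) = (51.314, 16.248). Then cos ∠HVB = VH·VB / (|VH||VB|), giving 32.430°.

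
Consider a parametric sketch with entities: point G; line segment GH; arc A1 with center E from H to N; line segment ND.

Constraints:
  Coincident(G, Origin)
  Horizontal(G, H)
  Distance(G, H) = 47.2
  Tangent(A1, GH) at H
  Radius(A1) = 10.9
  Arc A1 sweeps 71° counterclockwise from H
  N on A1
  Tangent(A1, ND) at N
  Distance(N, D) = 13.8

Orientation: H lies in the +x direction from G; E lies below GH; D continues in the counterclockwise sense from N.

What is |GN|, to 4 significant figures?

37.62

Since A1 is tangent to GH there, EH ⟂ GH, so E = H + (0, -10.9) = (47.20, -10.90). On A1, H sits at bearing 90° from E; a 71° counterclockwise sweep puts N at bearing 161°, so N = E + 10.9·(cos 161°, sin 161°) = (36.89, -7.351). Then |GN| = |N − G| = 37.62.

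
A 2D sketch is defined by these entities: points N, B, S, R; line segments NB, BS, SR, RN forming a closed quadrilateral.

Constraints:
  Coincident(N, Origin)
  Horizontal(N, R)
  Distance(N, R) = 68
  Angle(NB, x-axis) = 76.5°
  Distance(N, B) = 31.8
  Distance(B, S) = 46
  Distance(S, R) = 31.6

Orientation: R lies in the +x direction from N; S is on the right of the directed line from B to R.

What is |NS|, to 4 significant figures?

37.01

N is at the origin; NR is horizontal with |NR| = 68.0 and R in +x, so R = (68.0, 0). NB runs at 76.5° with |NB| = 31.8, so B = (7.424, 30.92). S is determined by |BS| = 46.0 and |SR| = 31.6 together: it lies at the intersection of circle(B, 46.0) and circle(R, 31.6). With |BR| = 68.01, the foot of the radical line on BR is 42.22 from B and the perpendicular offset is √(46.0² − 42.22²) = 18.26. Taking the right-of-BR solution: S = (36.73, -4.537).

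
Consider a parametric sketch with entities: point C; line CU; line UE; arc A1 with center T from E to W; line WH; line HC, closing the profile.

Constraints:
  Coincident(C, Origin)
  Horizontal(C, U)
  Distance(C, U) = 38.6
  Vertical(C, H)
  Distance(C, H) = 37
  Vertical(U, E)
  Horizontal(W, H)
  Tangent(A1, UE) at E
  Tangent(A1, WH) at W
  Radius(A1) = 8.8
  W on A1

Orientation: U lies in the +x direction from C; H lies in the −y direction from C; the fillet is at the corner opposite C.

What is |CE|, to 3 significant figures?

47.8

C is at the origin; CU is horizontal with |CU| = 38.6 and U on the +x side, so U = (38.6, 0.00). CH is vertical with |CH| = 37.0 and H on the −y side, so H = (0.00, -37.0). The virtual corner opposite C is at (38.6, -37.0). Since A1 is tangent to UE there, TE ⟂ UE and tangency of A1 to WH means the radius TW is perpendicular to WH, with radius 8.8, so the center T sits 8.8 in from both sides at T = (29.8, -28.2). That places the tangent points at E = (38.6, -28.2) on UE and W = (29.8, -37.0) on WH. Then |CE| = |E − C| = 47.8.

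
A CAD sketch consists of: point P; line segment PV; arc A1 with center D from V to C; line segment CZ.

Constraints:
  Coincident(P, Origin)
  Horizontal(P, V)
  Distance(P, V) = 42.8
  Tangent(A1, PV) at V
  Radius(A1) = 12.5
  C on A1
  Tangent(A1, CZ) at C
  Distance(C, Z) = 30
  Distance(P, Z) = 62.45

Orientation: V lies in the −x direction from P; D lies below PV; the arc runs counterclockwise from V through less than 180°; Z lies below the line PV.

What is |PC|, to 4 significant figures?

57.04

Checks: P = (0.00, 0.00) ✓; |DC| = 12.50 ✓; ∠(DC, CZ) = 90.00° ✓; |CZ| = 30.00 ✓; |PZ| = 62.45 ✓.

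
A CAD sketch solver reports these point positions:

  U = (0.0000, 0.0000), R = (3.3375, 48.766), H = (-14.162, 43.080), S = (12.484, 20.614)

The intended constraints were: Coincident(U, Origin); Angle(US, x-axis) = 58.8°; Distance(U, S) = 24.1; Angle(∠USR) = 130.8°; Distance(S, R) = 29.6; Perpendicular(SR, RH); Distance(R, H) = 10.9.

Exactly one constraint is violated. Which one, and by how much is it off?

Distance(R, H) = 10.9 — off by 7.50.

U = (0.00, 0.00) ✓; US at 58.80° ✓; |US| = 24.10 ✓; ∠USR = 130.8° ✓; |SR| = 29.60 ✓; ∠(SR, RH) = 90.00° ✓; |RH| = 18.40 ✗.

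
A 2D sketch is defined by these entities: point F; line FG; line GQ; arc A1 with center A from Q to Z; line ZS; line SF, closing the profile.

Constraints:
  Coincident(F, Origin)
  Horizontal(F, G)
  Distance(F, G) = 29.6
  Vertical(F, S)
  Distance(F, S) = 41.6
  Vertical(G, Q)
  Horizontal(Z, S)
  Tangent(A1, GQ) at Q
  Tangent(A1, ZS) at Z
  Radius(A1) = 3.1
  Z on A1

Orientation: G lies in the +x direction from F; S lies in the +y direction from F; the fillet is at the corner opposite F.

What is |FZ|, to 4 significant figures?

49.32

The virtual corner opposite F is at (29.60, 41.60). Tangency of A1 to GQ means the radius AQ is perpendicular to GQ and tangency of A1 to ZS means the radius AZ is perpendicular to ZS, with radius 3.1, so the center A sits 3.1 in from both sides at A = (26.50, 38.50). That places the tangent points at Q = (29.60, 38.50) on GQ and Z = (26.50, 41.60) on ZS. Then |FZ| = |Z − F| = 49.32.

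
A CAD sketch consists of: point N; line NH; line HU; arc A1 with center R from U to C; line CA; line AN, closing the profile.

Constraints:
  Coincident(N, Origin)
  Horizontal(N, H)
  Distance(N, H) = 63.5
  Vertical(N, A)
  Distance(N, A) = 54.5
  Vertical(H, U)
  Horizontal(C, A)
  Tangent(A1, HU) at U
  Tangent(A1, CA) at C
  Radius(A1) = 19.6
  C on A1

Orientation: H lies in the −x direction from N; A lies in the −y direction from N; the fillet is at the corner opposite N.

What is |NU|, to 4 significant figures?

72.46

N is at the origin; N and H share the same y with |NH| = 63.5 and H on the −x side, so H = (-63.50, 0.000). N and A share the same x with |NA| = 54.5 and A on the −y side, so A = (0.000, -54.50). The virtual corner opposite N is at (-63.50, -54.50). Since A1 is tangent to HU there, RU ⟂ HU and A1 meets CA tangentially, so RC is at right angles to CA, with radius 19.6, so the center R sits 19.6 in from both sides at R = (-43.90, -34.90). That places the tangent points at U = (-63.50, -34.90) on HU and C = (-43.90, -54.50) on CA. Then |NU| = |U − N| = 72.46.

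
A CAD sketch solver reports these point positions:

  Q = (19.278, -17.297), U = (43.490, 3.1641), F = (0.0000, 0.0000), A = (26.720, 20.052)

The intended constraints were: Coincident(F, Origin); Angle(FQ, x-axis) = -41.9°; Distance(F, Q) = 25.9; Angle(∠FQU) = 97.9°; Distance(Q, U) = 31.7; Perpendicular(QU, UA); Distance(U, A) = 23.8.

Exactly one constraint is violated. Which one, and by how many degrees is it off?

Perpendicular(QU, UA) — off by 4.60°.

F = (0.00, 0.00) ✓; FQ at -41.90° ✓; |FQ| = 25.90 ✓; ∠FQU = 97.90° ✓; |QU| = 31.70 ✓; ∠(QU, UA) = 94.60° ✗; |UA| = 23.80 ✓.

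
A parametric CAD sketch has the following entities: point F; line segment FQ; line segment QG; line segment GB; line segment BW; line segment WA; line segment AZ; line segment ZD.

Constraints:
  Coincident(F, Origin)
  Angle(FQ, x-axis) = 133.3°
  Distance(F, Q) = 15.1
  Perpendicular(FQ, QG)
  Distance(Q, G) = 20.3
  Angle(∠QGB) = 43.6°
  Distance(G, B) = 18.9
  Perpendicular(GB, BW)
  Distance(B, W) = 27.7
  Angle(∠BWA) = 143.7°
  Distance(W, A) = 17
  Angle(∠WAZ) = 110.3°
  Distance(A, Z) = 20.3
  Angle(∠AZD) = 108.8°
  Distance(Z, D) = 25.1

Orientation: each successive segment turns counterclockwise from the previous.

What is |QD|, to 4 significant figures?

26.80

∠WAZ = 110.3° gives AZ at -164.3° from the x-axis; with |AZ| = 20.3, Z = (-35.62, 32.93). ∠AZD = 108.8° gives ZD at -93.10° from the x-axis; with |ZD| = 25.1, D = (-36.98, 7.865). Then |QD| = |D − Q| = 26.80.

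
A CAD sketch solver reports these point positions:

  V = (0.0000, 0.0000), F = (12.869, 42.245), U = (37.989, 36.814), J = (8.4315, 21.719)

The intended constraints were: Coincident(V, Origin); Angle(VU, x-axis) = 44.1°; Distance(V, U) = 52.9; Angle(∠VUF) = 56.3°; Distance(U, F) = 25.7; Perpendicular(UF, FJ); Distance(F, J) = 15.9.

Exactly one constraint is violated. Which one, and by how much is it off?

Distance(F, J) = 15.9 — off by 5.10.

V = (0.00, 0.00) ✓; VU at 44.10° ✓; |VU| = 52.90 ✓; ∠VUF = 56.30° ✓; |UF| = 25.70 ✓; ∠(UF, FJ) = 90.00° ✓; |FJ| = 21.00 ✗.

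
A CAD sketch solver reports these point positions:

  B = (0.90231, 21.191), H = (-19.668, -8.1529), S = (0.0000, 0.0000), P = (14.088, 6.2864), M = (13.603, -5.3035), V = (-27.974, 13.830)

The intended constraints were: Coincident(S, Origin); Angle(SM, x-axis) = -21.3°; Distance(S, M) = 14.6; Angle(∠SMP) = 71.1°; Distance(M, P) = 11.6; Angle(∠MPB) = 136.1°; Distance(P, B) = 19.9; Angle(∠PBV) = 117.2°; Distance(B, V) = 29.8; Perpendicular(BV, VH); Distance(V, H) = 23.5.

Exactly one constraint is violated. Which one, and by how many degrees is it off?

Perpendicular(BV, VH) — off by 6.40°.

S = (0.00, 0.00) ✓; SM at -21.30° ✓; |SM| = 14.60 ✓; ∠SMP = 71.10° ✓; |MP| = 11.60 ✓; ∠MPB = 136.1° ✓; |PB| = 19.90 ✓; ∠PBV = 117.2° ✓; |BV| = 29.80 ✓; ∠(BV, VH) = 96.40° ✗; |VH| = 23.50 ✓.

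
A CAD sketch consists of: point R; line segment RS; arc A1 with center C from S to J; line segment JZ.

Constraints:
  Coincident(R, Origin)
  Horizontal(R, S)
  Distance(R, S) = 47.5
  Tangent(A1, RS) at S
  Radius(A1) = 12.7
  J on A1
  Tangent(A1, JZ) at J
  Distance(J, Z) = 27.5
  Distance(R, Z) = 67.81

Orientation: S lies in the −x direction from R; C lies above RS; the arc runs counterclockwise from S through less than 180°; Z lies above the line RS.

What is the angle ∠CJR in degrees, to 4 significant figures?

116.8°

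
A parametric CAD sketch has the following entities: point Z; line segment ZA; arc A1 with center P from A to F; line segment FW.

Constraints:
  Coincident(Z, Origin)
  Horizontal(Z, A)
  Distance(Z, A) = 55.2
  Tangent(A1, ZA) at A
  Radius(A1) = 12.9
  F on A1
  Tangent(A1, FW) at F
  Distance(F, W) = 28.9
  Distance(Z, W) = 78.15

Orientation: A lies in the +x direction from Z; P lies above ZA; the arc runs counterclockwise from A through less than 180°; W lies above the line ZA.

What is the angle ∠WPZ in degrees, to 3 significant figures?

122°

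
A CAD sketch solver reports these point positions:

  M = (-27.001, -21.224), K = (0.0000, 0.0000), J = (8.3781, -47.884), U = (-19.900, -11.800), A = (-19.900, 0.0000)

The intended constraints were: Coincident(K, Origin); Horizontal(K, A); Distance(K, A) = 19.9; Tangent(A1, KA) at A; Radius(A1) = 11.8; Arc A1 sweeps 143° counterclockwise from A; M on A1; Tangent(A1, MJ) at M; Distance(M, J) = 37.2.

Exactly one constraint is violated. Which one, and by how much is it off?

Distance(M, J) = 37.2 — off by 7.10.

K = (0.00, 0.00) ✓; K.y = 0.00, A.y = 0.00 ✓; |KA| = 19.90 ✓; ∠(UA, AK) = 90.00° ✓; |UA| = 11.80 ✓; bearing(U→M) − bearing(U→A) = 143.0° ✓; |UM| = 11.80 ✓; ∠(UM, MJ) = 90.00° ✓; |MJ| = 44.30 ✗.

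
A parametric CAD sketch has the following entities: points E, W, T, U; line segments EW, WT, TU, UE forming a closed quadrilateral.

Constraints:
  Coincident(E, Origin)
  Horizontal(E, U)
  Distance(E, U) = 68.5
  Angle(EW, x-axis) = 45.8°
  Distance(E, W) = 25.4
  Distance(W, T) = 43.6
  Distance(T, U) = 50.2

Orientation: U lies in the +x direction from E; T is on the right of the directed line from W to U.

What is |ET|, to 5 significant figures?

35.111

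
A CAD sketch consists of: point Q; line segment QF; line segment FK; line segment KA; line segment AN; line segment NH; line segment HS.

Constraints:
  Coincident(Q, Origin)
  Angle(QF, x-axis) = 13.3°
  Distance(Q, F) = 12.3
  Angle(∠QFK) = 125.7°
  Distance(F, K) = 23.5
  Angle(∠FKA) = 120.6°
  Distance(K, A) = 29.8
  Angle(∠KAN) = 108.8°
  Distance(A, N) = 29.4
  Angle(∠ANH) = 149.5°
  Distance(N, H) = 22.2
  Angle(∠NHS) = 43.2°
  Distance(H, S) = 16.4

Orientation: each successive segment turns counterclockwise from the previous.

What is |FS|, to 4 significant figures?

41.14

Q is at the origin; QF runs at 13.3° with length 12.3, so F = (11.97, 2.830). ∠QFK = 125.7° gives FK at 67.60° from the x-axis; with |FK| = 23.5, K = (20.93, 24.56). ∠FKA = 120.6° gives KA at 127.0° from the x-axis; with |KA| = 29.8, A = (2.991, 48.36). ∠KAN = 108.8° gives AN at -161.8° from the x-axis; with |AN| = 29.4, N = (-24.94, 39.17). ∠ANH = 149.5° gives NH at -131.3° from the x-axis; with |NH| = 22.2, H = (-39.59, 22.50). ∠NHS = 43.2° gives HS at 5.500° from the x-axis; with |HS| = 16.4, S = (-23.27, 24.07). Then |FS| = |S − F| = 41.14.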